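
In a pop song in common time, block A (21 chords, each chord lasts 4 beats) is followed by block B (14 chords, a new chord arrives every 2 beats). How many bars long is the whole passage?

A: 21 × 4 = 84 beats = 21 bars.
B: 14 × 2 = 28 beats = 7 bars.
Total: 21 + 7 = 28 bars.

28 bars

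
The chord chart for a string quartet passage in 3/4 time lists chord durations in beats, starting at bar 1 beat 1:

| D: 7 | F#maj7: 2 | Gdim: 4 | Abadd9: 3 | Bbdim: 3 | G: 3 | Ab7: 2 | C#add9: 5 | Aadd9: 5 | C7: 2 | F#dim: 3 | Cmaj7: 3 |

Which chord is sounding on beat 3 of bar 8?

Ab7

Beat 3 of bar 8 is beat (8−1)×3 + 3 = 24 overall.
Running totals: D ends at 7, F#maj7 ends at 9, Gdim ends at 13, Abadd9 ends at 16, Bbdim ends at 19, G ends at 22, Ab7 ends at 24.
Beat 24 falls within Ab7.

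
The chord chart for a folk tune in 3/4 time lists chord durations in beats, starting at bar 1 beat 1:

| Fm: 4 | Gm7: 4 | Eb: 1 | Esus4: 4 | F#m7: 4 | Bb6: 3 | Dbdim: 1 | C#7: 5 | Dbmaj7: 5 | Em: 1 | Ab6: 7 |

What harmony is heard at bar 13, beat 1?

Beat 1 of bar 13 is beat (13−1)×3 + 1 = 37 overall.
Running totals: Fm ends at 4, Gm7 ends at 8, Eb ends at 9, Esus4 ends at 13, F#m7 ends at 17, Bb6 ends at 20, Dbdim ends at 21, C#7 ends at 26, Dbmaj7 ends at 31, Em ends at 32, Ab6 ends at 39.
Beat 37 falls within Ab6.

Ab6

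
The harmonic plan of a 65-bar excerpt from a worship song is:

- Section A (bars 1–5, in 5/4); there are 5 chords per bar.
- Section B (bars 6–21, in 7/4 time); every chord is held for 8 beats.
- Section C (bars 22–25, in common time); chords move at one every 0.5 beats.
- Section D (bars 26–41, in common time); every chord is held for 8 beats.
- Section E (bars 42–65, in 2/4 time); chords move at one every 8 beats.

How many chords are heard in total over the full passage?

85 chords

A: 5 bars × 5 beats = 25 beats; 1 beat/chord → 25 chords.
B: 16 bars × 7 beats = 112 beats; 8 beats/chord → 14 chords.
C: 4 bars × 4 beats = 16 beats; 0.5 beats/chord → 32 chords.
D: 16 bars × 4 beats = 64 beats; 8 beats/chord → 8 chords.
E: 24 bars × 2 beats = 48 beats; 8 beats/chord → 6 chords.
Total: 25 + 14 + 32 + 8 + 6 = 85.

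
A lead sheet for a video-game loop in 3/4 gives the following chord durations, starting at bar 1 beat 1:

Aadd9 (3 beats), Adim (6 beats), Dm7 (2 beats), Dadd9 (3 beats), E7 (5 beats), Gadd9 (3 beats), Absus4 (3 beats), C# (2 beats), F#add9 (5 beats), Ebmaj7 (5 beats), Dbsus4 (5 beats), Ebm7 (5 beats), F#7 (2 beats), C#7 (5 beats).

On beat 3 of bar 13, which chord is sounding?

Dbsus4

Beat 3 of bar 13 is beat (13−1)×3 + 3 = 39 overall.
Running totals: Aadd9 ends at 3, Adim ends at 9, Dm7 ends at 11, Dadd9 ends at 14, E7 ends at 19, Gadd9 ends at 22, Absus4 ends at 25, C# ends at 27, F#add9 ends at 32, Ebmaj7 ends at 37, Dbsus4 ends at 42.
Beat 39 falls within Dbsus4.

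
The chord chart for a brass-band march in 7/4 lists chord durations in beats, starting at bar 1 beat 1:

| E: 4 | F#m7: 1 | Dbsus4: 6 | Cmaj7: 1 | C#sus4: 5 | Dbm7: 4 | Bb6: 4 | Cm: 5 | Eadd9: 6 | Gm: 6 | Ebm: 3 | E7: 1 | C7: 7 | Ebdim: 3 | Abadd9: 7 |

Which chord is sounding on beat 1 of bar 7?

Ebm

Beat 1 of bar 7 is beat (7−1)×7 + 1 = 43 overall.
Running totals: E ends at 4, F#m7 ends at 5, Dbsus4 ends at 11, Cmaj7 ends at 12, C#sus4 ends at 17, Dbm7 ends at 21, Bb6 ends at 25, Cm ends at 30, Eadd9 ends at 36, Gm ends at 42, Ebm ends at 45.
Beat 43 falls within Ebm.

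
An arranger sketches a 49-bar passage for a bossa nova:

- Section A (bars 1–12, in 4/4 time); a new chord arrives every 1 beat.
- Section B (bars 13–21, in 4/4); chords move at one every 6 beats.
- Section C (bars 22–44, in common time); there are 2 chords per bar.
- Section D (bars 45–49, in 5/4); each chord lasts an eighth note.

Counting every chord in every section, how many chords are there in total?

150 chords

A: 12 bars × 4 beats = 48 beats; 1 beat/chord → 48 chords.
B: 9 bars × 4 beats = 36 beats; 6 beats/chord → 6 chords.
C: 23 bars × 4 beats = 92 beats; 2 beats/chord → 46 chords.
D: 5 bars × 5 beats = 25 beats; 0.5 beats/chord → 50 chords.
Total: 48 + 6 + 46 + 50 = 150.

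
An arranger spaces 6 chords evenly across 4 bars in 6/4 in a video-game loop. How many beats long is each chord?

4 bars × 6 beats/bar = 24 beats total.
24 beats ÷ 6 chords = 4 beats per chord.
(That is a whole note.)

4 beats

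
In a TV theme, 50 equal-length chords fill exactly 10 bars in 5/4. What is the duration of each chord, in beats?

10 bars × 5 beats/bar = 50 beats total.
50 beats ÷ 50 chords = 1 beats per chord.
(That is a quarter note.)

1 beat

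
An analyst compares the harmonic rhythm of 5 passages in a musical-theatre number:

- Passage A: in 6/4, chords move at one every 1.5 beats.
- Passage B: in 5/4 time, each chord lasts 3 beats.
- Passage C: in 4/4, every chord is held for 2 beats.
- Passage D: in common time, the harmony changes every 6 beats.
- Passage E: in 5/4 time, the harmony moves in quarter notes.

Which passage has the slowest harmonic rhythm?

Passage D

A: 6 beats/bar ÷ 1.5 beats/chord = 4 chords/bar.
B: 5 beats/bar ÷ 3 beats/chord = 5/3 chords/bar.
C: 4 beats/bar ÷ 2 beats/chord = 2 chords/bar.
D: 4 beats/bar ÷ 6 beats/chord = 2/3 chords/bar.
E: 5 beats/bar ÷ 1 beat/chord = 5 chords/bar.
Slowest is D at 2/3 chords/bar.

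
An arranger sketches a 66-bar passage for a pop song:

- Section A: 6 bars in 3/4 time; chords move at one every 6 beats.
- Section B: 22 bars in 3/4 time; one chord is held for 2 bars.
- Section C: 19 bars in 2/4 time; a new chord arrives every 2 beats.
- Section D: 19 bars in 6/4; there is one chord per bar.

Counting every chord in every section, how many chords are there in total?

52 chords

A: 6 bars × 3 beats = 18 beats; 6 beats/chord → 3 chords.
B: 22 bars × 3 beats = 66 beats; 6 beats/chord → 11 chords.
C: 19 bars × 2 beats = 38 beats; 2 beats/chord → 19 chords.
D: 19 bars × 6 beats = 114 beats; 6 beats/chord → 19 chords.
Total: 3 + 11 + 19 + 19 = 52.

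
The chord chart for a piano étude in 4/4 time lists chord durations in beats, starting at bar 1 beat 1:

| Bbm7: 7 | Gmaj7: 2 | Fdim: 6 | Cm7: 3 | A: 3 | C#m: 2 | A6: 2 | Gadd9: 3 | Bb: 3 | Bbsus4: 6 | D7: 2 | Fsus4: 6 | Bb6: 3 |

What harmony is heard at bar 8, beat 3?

Beat 3 of bar 8 is beat (8−1)×4 + 3 = 31 overall.
Running totals: Bbm7 ends at 7, Gmaj7 ends at 9, Fdim ends at 15, Cm7 ends at 18, A ends at 21, C#m ends at 23, A6 ends at 25, Gadd9 ends at 28, Bb ends at 31.
Beat 31 falls within Bb.

Bb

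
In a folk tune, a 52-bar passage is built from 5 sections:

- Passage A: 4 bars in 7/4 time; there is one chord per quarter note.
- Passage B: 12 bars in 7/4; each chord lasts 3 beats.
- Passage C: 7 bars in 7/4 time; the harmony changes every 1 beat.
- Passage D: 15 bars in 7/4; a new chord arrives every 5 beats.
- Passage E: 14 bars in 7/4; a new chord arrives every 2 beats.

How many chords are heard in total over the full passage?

A: 4·7 = 28 beats, 28/1 = 28 chords.
B: 12·7 = 84 beats, 84/3 = 28 chords.
C: 7·7 = 49 beats, 49/1 = 49 chords.
D: 15·7 = 105 beats, 105/5 = 21 chords.
E: 14·7 = 98 beats, 98/2 = 49 chords.
Total: 28 + 28 + 49 + 21 + 49 = 175.

175 chords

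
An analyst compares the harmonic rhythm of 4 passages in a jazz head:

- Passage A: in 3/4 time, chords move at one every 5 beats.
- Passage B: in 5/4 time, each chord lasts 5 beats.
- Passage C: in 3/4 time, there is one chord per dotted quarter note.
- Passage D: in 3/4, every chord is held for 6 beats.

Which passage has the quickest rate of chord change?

Passage C

A: 3 beats/bar ÷ 5 beats/chord = 0.6 chords/bar.
B: 5 beats/bar ÷ 5 beats/chord = 1 chord/bar.
C: 3 beats/bar ÷ 1.5 beats/chord = 2 chords/bar.
D: 3 beats/bar ÷ 6 beats/chord = 0.5 chords/bar.
Fastest is C at 2 chords/bar.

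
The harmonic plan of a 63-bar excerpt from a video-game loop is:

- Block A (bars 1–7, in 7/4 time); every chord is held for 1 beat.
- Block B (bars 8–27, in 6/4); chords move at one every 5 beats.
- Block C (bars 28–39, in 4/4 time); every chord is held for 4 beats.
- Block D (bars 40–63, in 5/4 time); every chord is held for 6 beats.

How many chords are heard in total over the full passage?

A: 7 bars × 7 beats = 49 beats; 1 beat/chord → 49 chords.
B: 20 bars × 6 beats = 120 beats; 5 beats/chord → 24 chords.
C: 12 bars × 4 beats = 48 beats; 4 beats/chord → 12 chords.
D: 24 bars × 5 beats = 120 beats; 6 beats/chord → 20 chords.
Total: 49 + 24 + 12 + 20 = 105.

105 chords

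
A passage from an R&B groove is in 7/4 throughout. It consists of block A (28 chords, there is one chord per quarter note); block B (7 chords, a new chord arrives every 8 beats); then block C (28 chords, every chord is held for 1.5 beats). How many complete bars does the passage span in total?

A: 28 × 1 = 28 beats = 4 bars.
B: 7 × 8 = 56 beats = 8 bars.
C: 28 × 1.5 = 42 beats = 6 bars.
Total: 4 + 8 + 6 = 18 bars.

18 bars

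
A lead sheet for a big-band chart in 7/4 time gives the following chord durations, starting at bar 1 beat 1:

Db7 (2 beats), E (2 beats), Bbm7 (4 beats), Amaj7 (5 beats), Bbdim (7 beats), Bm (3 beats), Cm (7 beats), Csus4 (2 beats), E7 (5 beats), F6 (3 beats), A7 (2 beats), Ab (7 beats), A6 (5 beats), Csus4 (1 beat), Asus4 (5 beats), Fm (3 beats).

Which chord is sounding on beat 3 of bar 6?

Beat 3 of bar 6 is beat (6−1)×7 + 3 = 38 overall.
Running totals: Db7 ends at 2, E ends at 4, Bbm7 ends at 8, Amaj7 ends at 13, Bbdim ends at 20, Bm ends at 23, Cm ends at 30, Csus4 ends at 32, E7 ends at 37, F6 ends at 40.
Beat 38 falls within F6.

F6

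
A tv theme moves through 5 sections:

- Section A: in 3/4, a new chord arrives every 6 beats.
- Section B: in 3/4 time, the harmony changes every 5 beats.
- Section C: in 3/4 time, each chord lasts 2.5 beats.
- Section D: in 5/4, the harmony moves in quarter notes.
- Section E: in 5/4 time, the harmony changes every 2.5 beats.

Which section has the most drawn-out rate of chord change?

A: 3/6 = 0.5 chords/bar.
B: 3/5 = 0.6 chords/bar.
C: 3/2.5 = 1.2 chords/bar.
D: 5/1 = 5 chords/bar.
E: 5/2.5 = 2 chords/bar.
Slowest is A at 0.5 chords/bar.

Section A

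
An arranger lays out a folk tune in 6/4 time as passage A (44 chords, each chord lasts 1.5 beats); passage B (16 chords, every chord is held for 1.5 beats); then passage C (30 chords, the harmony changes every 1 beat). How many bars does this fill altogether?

20 bars

A: 44 × 1.5 = 66 beats = 11 bars.
B: 16 × 1.5 = 24 beats = 4 bars.
C: 30 × 1 = 30 beats = 5 bars.
Total: 11 + 4 + 5 = 20 bars.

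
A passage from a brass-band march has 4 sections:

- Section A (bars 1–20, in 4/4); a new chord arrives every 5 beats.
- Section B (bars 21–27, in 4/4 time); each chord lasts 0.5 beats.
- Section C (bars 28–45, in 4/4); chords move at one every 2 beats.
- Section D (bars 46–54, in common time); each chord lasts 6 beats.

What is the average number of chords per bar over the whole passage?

19/9 chords per bar

A: 20 bars of 4 beats is 80 beats; at 5 beats each that's 16 chords.
B: 7 bars of 4 beats is 28 beats; at 0.5 beats each that's 56 chords.
C: 18 bars of 4 beats is 72 beats; at 2 beats each that's 36 chords.
D: 9 bars of 4 beats is 36 beats; at 6 beats each that's 6 chords.
Overall: 114 chords over 54 bars → 114/54 = 19/9 chords per bar.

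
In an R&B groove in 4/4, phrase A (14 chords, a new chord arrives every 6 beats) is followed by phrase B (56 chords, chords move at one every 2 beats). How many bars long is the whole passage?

49 bars

A: 14 × 6 = 84 beats = 21 bars.
B: 56 × 2 = 112 beats = 28 bars.
Total: 21 + 28 = 49 bars.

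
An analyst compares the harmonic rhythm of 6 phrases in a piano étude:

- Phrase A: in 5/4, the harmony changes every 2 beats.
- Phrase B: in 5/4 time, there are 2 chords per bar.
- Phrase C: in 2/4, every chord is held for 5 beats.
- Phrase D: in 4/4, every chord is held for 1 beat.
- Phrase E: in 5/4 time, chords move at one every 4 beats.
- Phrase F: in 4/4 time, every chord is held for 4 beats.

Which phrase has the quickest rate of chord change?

A: 5/2 = 2.5 chords/bar.
B: 5/2.5 = 2 chords/bar.
C: 2/5 = 0.4 chords/bar.
D: 4/1 = 4 chords/bar.
E: 5/4 = 1.25 chords/bar.
F: 4/4 = 1 chord/bar.
Fastest is D at 4 chords/bar.

Phrase D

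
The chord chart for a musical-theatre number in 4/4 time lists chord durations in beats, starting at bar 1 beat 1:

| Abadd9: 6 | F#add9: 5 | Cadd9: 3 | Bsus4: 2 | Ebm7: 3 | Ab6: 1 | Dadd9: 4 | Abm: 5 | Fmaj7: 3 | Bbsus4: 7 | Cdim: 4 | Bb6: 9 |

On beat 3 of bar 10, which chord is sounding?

Bbsus4

Beat 3 of bar 10 is beat (10−1)×4 + 3 = 39 overall.
Running totals: Abadd9 ends at 6, F#add9 ends at 11, Cadd9 ends at 14, Bsus4 ends at 16, Ebm7 ends at 19, Ab6 ends at 20, Dadd9 ends at 24, Abm ends at 29, Fmaj7 ends at 32, Bbsus4 ends at 39.
Beat 39 falls within Bbsus4.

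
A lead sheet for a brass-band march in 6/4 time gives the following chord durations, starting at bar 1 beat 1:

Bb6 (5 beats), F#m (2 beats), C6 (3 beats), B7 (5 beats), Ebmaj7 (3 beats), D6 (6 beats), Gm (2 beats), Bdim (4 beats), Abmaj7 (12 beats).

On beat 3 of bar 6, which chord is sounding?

Beat 3 of bar 6 is beat (6−1)×6 + 3 = 33 overall.
Running totals: Bb6 ends at 5, F#m ends at 7, C6 ends at 10, B7 ends at 15, Ebmaj7 ends at 18, D6 ends at 24, Gm ends at 26, Bdim ends at 30, Abmaj7 ends at 42.
Beat 33 falls within Abmaj7.

Abmaj7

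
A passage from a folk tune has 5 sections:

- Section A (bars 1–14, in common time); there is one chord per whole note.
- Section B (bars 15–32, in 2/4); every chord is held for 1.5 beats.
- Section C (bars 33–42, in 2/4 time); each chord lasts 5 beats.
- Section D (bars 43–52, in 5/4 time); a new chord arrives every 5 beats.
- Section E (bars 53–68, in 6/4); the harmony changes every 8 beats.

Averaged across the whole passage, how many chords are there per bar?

16/17 chords per bar

A: 14 × 4 = 56 beats ÷ 4 = 14 chords.
B: 18 × 2 = 36 beats ÷ 1.5 = 24 chords.
C: 10 × 2 = 20 beats ÷ 5 = 4 chords.
D: 10 × 5 = 50 beats ÷ 5 = 10 chords.
E: 16 × 6 = 96 beats ÷ 8 = 12 chords.
Overall: 64 chords over 68 bars → 64/68 = 16/17 chords per bar.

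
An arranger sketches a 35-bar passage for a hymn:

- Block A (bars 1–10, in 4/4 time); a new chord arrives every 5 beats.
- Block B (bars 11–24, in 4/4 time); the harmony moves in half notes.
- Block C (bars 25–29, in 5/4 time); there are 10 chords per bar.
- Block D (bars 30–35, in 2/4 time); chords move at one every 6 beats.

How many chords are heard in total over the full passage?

A has 40 beats and chords last 5 each, so 8 chords.
B has 56 beats and chords last 2 each, so 28 chords.
C has 25 beats and chords last 0.5 each, so 50 chords.
D has 12 beats and chords last 6 each, so 2 chords.
Total: 8 + 28 + 50 + 2 = 88.

88 chords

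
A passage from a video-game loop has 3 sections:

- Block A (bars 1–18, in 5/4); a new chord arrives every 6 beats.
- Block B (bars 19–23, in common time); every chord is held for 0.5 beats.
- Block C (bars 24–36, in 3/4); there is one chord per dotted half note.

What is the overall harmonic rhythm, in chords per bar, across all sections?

A: 18 bars of 5 beats is 90 beats; at 6 beats each that's 15 chords.
B: 5 bars of 4 beats is 20 beats; at 0.5 beats each that's 40 chords.
C: 13 bars of 3 beats is 39 beats; at 3 beats each that's 13 chords.
Overall: 68 chords over 36 bars → 68/36 = 17/9 chords per bar.

17/9 chords per bar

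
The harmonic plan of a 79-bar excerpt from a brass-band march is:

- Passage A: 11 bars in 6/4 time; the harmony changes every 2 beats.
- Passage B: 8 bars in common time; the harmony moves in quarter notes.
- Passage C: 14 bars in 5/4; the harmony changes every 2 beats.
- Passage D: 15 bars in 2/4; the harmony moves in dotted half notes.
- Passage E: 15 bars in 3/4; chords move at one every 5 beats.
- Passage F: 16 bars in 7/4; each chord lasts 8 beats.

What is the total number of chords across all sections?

133 chords

A: 11 bars × 6 beats = 66 beats; 2 beats/chord → 33 chords.
B: 8 bars × 4 beats = 32 beats; 1 beat/chord → 32 chords.
C: 14 bars × 5 beats = 70 beats; 2 beats/chord → 35 chords.
D: 15 bars × 2 beats = 30 beats; 3 beats/chord → 10 chords.
E: 15 bars × 3 beats = 45 beats; 5 beats/chord → 9 chords.
F: 16 bars × 7 beats = 112 beats; 8 beats/chord → 14 chords.
Total: 33 + 32 + 35 + 10 + 9 + 14 = 133.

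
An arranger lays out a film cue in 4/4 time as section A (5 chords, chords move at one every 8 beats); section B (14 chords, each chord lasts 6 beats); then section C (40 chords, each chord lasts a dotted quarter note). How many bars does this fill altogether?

A: 5 × 8 = 40 beats = 10 bars.
B: 14 × 6 = 84 beats = 21 bars.
C: 40 × 1.5 = 60 beats = 15 bars.
Total: 10 + 21 + 15 = 46 bars.

46 bars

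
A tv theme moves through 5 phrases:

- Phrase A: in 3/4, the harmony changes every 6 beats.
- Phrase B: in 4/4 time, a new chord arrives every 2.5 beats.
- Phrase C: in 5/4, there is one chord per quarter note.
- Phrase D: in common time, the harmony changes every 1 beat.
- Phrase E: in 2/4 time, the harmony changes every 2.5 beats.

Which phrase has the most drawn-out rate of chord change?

A: 3/6 = 0.5 chords/bar.
B: 4/2.5 = 1.6 chords/bar.
C: 5/1 = 5 chords/bar.
D: 4/1 = 4 chords/bar.
E: 2/2.5 = 0.8 chords/bar.
Slowest is A at 0.5 chords/bar.

Phrase A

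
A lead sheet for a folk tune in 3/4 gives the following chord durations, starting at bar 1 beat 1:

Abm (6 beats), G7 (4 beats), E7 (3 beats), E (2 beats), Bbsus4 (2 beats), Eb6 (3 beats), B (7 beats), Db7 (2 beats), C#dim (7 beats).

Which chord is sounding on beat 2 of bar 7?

Eb6

Beat 2 of bar 7 is beat (7−1)×3 + 2 = 20 overall.
Running totals: Abm ends at 6, G7 ends at 10, E7 ends at 13, E ends at 15, Bbsus4 ends at 17, Eb6 ends at 20.
Beat 20 falls within Eb6.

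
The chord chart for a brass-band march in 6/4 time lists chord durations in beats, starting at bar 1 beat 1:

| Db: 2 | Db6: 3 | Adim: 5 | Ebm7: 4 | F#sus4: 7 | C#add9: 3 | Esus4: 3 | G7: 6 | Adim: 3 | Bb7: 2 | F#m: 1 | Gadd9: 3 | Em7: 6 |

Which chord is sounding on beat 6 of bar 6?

Adim

Beat 6 of bar 6 is beat (6−1)×6 + 6 = 36 overall.
Running totals: Db ends at 2, Db6 ends at 5, Adim ends at 10, Ebm7 ends at 14, F#sus4 ends at 21, C#add9 ends at 24, Esus4 ends at 27, G7 ends at 33, Adim ends at 36.
Beat 36 falls within Adim.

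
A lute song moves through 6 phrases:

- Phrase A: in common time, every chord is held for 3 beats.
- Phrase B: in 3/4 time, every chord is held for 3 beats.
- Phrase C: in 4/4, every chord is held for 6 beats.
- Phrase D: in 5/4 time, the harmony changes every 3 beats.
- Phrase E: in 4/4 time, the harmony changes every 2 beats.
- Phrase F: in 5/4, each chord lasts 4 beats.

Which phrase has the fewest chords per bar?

Phrase C

A: 4 beats/bar ÷ 3 beats/chord = 4/3 chords/bar.
B: 3 beats/bar ÷ 3 beats/chord = 1 chord/bar.
C: 4 beats/bar ÷ 6 beats/chord = 2/3 chords/bar.
D: 5 beats/bar ÷ 3 beats/chord = 5/3 chords/bar.
E: 4 beats/bar ÷ 2 beats/chord = 2 chords/bar.
F: 5 beats/bar ÷ 4 beats/chord = 1.25 chords/bar.
Slowest is C at 2/3 chords/bar.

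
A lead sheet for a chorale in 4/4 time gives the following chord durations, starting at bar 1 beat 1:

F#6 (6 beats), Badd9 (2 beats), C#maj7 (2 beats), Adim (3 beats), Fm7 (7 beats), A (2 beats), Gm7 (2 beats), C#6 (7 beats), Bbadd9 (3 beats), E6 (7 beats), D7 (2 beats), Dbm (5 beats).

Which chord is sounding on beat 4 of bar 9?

E6

Beat 4 of bar 9 is beat (9−1)×4 + 4 = 36 overall.
Running totals: F#6 ends at 6, Badd9 ends at 8, C#maj7 ends at 10, Adim ends at 13, Fm7 ends at 20, A ends at 22, Gm7 ends at 24, C#6 ends at 31, Bbadd9 ends at 34, E6 ends at 41.
Beat 36 falls within E6.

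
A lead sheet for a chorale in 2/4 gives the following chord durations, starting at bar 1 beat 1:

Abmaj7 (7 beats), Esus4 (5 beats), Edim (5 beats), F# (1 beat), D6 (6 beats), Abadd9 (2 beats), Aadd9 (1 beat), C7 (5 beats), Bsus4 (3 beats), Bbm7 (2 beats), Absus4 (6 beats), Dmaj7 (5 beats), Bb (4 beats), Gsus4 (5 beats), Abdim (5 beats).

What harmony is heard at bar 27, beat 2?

Beat 2 of bar 27 is beat (27−1)×2 + 2 = 54 overall.
Running totals: Abmaj7 ends at 7, Esus4 ends at 12, Edim ends at 17, F# ends at 18, D6 ends at 24, Abadd9 ends at 26, Aadd9 ends at 27, C7 ends at 32, Bsus4 ends at 35, Bbm7 ends at 37, Absus4 ends at 43, Dmaj7 ends at 48, Bb ends at 52, Gsus4 ends at 57.
Beat 54 falls within Gsus4.

Gsus4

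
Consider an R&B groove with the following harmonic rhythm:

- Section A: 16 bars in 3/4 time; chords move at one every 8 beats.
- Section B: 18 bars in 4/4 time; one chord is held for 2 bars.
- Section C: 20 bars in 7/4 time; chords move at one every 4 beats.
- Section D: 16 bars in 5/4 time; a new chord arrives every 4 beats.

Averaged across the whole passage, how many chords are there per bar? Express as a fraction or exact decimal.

A: 16 × 3 = 48 beats ÷ 8 = 6 chords.
B: 18 × 4 = 72 beats ÷ 8 = 9 chords.
C: 20 × 7 = 140 beats ÷ 4 = 35 chords.
D: 16 × 5 = 80 beats ÷ 4 = 20 chords.
Overall: 70 chords over 70 bars → 70/70 = 1 chords per bar.

1 chords per bar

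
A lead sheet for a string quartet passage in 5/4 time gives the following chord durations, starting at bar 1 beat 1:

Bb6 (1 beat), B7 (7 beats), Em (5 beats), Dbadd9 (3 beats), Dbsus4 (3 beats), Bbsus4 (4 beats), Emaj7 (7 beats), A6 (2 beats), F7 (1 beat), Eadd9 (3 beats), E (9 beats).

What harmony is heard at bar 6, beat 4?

Beat 4 of bar 6 is beat (6−1)×5 + 4 = 29 overall.
Running totals: Bb6 ends at 1, B7 ends at 8, Em ends at 13, Dbadd9 ends at 16, Dbsus4 ends at 19, Bbsus4 ends at 23, Emaj7 ends at 30.
Beat 29 falls within Emaj7.

Emaj7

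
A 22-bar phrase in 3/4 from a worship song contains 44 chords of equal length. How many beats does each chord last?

1.5 beats

22 bars × 3 beats/bar = 66 beats total.
66 beats ÷ 44 chords = 1.5 beats per chord.
(That is a dotted quarter note.)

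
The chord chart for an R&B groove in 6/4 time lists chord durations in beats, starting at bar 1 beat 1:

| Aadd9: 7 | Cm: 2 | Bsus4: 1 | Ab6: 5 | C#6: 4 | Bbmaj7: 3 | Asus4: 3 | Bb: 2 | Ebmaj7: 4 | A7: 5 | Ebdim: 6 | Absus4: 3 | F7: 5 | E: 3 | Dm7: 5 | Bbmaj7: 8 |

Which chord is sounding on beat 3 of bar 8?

Absus4

Beat 3 of bar 8 is beat (8−1)×6 + 3 = 45 overall.
Running totals: Aadd9 ends at 7, Cm ends at 9, Bsus4 ends at 10, Ab6 ends at 15, C#6 ends at 19, Bbmaj7 ends at 22, Asus4 ends at 25, Bb ends at 27, Ebmaj7 ends at 31, A7 ends at 36, Ebdim ends at 42, Absus4 ends at 45.
Beat 45 falls within Absus4.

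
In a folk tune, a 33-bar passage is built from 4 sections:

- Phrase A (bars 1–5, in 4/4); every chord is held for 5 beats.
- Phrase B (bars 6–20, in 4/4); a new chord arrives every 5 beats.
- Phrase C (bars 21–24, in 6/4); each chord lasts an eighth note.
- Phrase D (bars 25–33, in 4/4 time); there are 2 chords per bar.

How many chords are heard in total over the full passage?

A has 20 beats and chords last 5 each, so 4 chords.
B has 60 beats and chords last 5 each, so 12 chords.
C has 24 beats and chords last 0.5 each, so 48 chords.
D has 36 beats and chords last 2 each, so 18 chords.
Total: 4 + 12 + 48 + 18 = 82.

82 chords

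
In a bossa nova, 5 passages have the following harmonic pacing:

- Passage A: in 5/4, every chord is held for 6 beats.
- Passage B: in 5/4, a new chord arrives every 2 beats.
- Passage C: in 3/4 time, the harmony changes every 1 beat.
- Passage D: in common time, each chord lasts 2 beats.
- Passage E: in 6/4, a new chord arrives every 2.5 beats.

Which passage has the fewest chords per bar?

A: 5/6 = 5/6 chords/bar.
B: 5/2 = 2.5 chords/bar.
C: 3/1 = 3 chords/bar.
D: 4/2 = 2 chords/bar.
E: 6/2.5 = 2.4 chords/bar.
Slowest is A at 5/6 chords/bar.

Passage A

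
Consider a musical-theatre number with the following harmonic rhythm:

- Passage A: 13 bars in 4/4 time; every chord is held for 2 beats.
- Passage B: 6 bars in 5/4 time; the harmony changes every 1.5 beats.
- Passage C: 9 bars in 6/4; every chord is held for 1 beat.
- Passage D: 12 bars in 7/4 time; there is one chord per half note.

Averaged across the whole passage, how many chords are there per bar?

A: 13 × 4 = 52 beats ÷ 2 = 26 chords.
B: 6 × 5 = 30 beats ÷ 1.5 = 20 chords.
C: 9 × 6 = 54 beats ÷ 1 = 54 chords.
D: 12 × 7 = 84 beats ÷ 2 = 42 chords.
Overall: 142 chords over 40 bars → 142/40 = 3.55 chords per bar.

3.55 chords per bar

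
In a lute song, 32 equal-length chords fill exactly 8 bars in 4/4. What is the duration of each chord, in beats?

8 bars × 4 beats/bar = 32 beats total.
32 beats ÷ 32 chords = 1 beats per chord.
(That is a quarter note.)

1 beat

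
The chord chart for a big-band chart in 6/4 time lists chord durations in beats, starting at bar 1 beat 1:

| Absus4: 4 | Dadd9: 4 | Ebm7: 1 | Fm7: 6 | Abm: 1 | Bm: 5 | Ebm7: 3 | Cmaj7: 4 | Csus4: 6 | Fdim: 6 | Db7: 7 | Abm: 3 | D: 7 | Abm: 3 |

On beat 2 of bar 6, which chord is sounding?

Csus4

Beat 2 of bar 6 is beat (6−1)×6 + 2 = 32 overall.
Running totals: Absus4 ends at 4, Dadd9 ends at 8, Ebm7 ends at 9, Fm7 ends at 15, Abm ends at 16, Bm ends at 21, Ebm7 ends at 24, Cmaj7 ends at 28, Csus4 ends at 34.
Beat 32 falls within Csus4.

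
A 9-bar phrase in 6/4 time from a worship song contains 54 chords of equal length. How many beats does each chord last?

1 beat

9 bars × 6 beats/bar = 54 beats total.
54 beats ÷ 54 chords = 1 beats per chord.
(That is a quarter note.)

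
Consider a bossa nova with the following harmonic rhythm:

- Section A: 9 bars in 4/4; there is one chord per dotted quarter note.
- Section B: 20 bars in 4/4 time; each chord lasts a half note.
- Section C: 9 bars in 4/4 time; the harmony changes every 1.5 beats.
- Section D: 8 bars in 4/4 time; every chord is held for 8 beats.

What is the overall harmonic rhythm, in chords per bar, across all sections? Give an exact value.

A: 9 bars of 4 beats is 36 beats; at 1.5 beats each that's 24 chords.
B: 20 bars of 4 beats is 80 beats; at 2 beats each that's 40 chords.
C: 9 bars of 4 beats is 36 beats; at 1.5 beats each that's 24 chords.
D: 8 bars of 4 beats is 32 beats; at 8 beats each that's 4 chords.
Overall: 92 chords over 46 bars → 92/46 = 2 chords per bar.

2 chords per bar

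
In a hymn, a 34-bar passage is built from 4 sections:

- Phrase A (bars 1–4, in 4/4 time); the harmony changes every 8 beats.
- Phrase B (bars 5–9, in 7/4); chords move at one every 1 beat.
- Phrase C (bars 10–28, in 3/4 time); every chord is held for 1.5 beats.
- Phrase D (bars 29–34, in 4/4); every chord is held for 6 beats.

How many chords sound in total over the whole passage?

79 chords

A: 4 bars × 4 beats = 16 beats; 8 beats/chord → 2 chords.
B: 5 bars × 7 beats = 35 beats; 1 beat/chord → 35 chords.
C: 19 bars × 3 beats = 57 beats; 1.5 beats/chord → 38 chords.
D: 6 bars × 4 beats = 24 beats; 6 beats/chord → 4 chords.
Total: 2 + 35 + 38 + 4 = 79.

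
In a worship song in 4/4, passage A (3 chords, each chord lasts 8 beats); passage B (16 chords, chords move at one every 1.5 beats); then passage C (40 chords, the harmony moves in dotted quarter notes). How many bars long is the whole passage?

A: 3 × 8 = 24 beats = 6 bars.
B: 16 × 1.5 = 24 beats = 6 bars.
C: 40 × 1.5 = 60 beats = 15 bars.
Total: 6 + 6 + 15 = 27 bars.

27 bars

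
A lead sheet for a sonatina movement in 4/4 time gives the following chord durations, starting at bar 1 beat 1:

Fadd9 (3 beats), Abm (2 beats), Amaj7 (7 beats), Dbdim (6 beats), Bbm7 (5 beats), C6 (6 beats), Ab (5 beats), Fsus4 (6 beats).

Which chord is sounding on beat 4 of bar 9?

Beat 4 of bar 9 is beat (9−1)×4 + 4 = 36 overall.
Running totals: Fadd9 ends at 3, Abm ends at 5, Amaj7 ends at 12, Dbdim ends at 18, Bbm7 ends at 23, C6 ends at 29, Ab ends at 34, Fsus4 ends at 40.
Beat 36 falls within Fsus4.

Fsus4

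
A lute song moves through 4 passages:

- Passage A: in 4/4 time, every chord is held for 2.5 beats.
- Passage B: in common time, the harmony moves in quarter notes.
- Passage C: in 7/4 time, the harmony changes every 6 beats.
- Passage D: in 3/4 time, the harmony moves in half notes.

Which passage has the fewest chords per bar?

A: 4/2.5 = 1.6 chords/bar.
B: 4/1 = 4 chords/bar.
C: 7/6 = 7/6 chords/bar.
D: 3/2 = 1.5 chords/bar.
Slowest is C at 7/6 chords/bar.

Passage C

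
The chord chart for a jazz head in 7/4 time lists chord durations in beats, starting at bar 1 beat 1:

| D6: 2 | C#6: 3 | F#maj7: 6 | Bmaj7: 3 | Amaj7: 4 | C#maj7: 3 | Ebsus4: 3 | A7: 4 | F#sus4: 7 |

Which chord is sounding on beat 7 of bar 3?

Beat 7 of bar 3 is beat (3−1)×7 + 7 = 21 overall.
Running totals: D6 ends at 2, C#6 ends at 5, F#maj7 ends at 11, Bmaj7 ends at 14, Amaj7 ends at 18, C#maj7 ends at 21.
Beat 21 falls within C#maj7.

C#maj7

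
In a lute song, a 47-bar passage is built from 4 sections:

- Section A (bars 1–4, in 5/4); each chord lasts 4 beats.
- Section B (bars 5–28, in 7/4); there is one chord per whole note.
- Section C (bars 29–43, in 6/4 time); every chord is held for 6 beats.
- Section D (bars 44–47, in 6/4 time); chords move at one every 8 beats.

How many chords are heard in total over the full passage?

A: 4 bars × 5 beats = 20 beats; 4 beats/chord → 5 chords.
B: 24 bars × 7 beats = 168 beats; 4 beats/chord → 42 chords.
C: 15 bars × 6 beats = 90 beats; 6 beats/chord → 15 chords.
D: 4 bars × 6 beats = 24 beats; 8 beats/chord → 3 chords.
Total: 5 + 42 + 15 + 3 = 65.

65 chords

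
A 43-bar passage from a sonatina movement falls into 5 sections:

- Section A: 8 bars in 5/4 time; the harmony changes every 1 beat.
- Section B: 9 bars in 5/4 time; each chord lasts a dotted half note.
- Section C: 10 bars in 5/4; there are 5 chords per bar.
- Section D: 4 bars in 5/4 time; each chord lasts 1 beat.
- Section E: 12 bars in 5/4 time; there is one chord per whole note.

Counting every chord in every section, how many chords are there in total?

140 chords

A: 8·5 = 40 beats, 40/1 = 40 chords.
B: 9·5 = 45 beats, 45/3 = 15 chords.
C: 10·5 = 50 beats, 50/1 = 50 chords.
D: 4·5 = 20 beats, 20/1 = 20 chords.
E: 12·5 = 60 beats, 60/4 = 15 chords.
Total: 40 + 15 + 50 + 20 + 15 = 140.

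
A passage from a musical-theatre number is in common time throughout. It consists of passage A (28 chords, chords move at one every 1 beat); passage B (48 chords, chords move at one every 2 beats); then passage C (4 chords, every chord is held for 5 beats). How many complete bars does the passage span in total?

36 bars

A: 28 × 1 = 28 beats = 7 bars.
B: 48 × 2 = 96 beats = 24 bars.
C: 4 × 5 = 20 beats = 5 bars.
Total: 7 + 24 + 5 = 36 bars.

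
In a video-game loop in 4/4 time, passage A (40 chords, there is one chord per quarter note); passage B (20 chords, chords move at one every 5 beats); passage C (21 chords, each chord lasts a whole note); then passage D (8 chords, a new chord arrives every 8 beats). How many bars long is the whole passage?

A: 40 × 1 = 40 beats = 10 bars.
B: 20 × 5 = 100 beats = 25 bars.
C: 21 × 4 = 84 beats = 21 bars.
D: 8 × 8 = 64 beats = 16 bars.
Total: 10 + 25 + 21 + 16 = 72 bars.

72 bars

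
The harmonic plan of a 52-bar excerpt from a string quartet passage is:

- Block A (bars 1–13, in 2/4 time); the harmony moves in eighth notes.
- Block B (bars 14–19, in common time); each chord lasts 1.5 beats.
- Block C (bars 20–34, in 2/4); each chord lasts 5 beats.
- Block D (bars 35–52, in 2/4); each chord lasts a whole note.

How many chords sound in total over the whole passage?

83 chords

A: 13 bars × 2 beats = 26 beats; 0.5 beats/chord → 52 chords.
B: 6 bars × 4 beats = 24 beats; 1.5 beats/chord → 16 chords.
C: 15 bars × 2 beats = 30 beats; 5 beats/chord → 6 chords.
D: 18 bars × 2 beats = 36 beats; 4 beats/chord → 9 chords.
Total: 52 + 16 + 6 + 9 = 83.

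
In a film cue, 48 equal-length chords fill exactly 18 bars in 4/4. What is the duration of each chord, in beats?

18 bars × 4 beats/bar = 72 beats total.
72 beats ÷ 48 chords = 1.5 beats per chord.
(That is a dotted quarter note.)

1.5 beats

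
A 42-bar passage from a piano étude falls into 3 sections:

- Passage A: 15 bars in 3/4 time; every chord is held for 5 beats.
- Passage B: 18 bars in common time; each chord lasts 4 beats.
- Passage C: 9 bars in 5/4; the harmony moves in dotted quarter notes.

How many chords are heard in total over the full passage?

A: 15·3 = 45 beats, 45/5 = 9 chords.
B: 18·4 = 72 beats, 72/4 = 18 chords.
C: 9·5 = 45 beats, 45/1.5 = 30 chords.
Total: 9 + 18 + 30 = 57.

57 chords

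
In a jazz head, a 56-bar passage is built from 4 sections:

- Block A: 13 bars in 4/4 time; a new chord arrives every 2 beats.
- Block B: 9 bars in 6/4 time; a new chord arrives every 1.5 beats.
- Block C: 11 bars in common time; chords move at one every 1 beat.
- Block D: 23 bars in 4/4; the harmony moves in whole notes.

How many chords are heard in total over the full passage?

A: 13 bars × 4 beats = 52 beats; 2 beats/chord → 26 chords.
B: 9 bars × 6 beats = 54 beats; 1.5 beats/chord → 36 chords.
C: 11 bars × 4 beats = 44 beats; 1 beat/chord → 44 chords.
D: 23 bars × 4 beats = 92 beats; 4 beats/chord → 23 chords.
Total: 26 + 36 + 44 + 23 = 129.

129 chords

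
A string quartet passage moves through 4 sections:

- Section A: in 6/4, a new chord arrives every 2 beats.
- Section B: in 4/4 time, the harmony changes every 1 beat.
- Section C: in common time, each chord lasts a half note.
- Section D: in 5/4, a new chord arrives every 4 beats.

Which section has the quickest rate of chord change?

Section B

A: 6 beats/bar ÷ 2 beats/chord = 3 chords/bar.
B: 4 beats/bar ÷ 1 beat/chord = 4 chords/bar.
C: 4 beats/bar ÷ 2 beats/chord = 2 chords/bar.
D: 5 beats/bar ÷ 4 beats/chord = 1.25 chords/bar.
Fastest is B at 4 chords/bar.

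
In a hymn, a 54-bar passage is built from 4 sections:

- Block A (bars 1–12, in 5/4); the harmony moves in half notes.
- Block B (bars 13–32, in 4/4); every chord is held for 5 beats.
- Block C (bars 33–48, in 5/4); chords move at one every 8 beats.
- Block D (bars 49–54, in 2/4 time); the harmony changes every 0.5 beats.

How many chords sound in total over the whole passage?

A has 60 beats and chords last 2 each, so 30 chords.
B has 80 beats and chords last 5 each, so 16 chords.
C has 80 beats and chords last 8 each, so 10 chords.
D has 12 beats and chords last 0.5 each, so 24 chords.
Total: 30 + 16 + 10 + 24 = 80.

80 chords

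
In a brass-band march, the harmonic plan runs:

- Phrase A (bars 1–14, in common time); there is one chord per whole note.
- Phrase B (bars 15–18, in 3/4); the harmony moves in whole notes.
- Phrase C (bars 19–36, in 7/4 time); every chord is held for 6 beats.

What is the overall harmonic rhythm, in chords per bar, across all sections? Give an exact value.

19/18 chords per bar

A: 14 bars of 4 beats is 56 beats; at 4 beats each that's 14 chords.
B: 4 bars of 3 beats is 12 beats; at 4 beats each that's 3 chords.
C: 18 bars of 7 beats is 126 beats; at 6 beats each that's 21 chords.
Overall: 38 chords over 36 bars → 38/36 = 19/18 chords per bar.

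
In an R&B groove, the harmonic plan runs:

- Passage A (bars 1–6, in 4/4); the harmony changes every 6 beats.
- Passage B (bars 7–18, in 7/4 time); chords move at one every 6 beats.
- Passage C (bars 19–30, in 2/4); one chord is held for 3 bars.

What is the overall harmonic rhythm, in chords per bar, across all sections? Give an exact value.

11/15 chords per bar

A: 6 × 4 = 24 beats ÷ 6 = 4 chords.
B: 12 × 7 = 84 beats ÷ 6 = 14 chords.
C: 12 × 2 = 24 beats ÷ 6 = 4 chords.
Overall: 22 chords over 30 bars → 22/30 = 11/15 chords per bar.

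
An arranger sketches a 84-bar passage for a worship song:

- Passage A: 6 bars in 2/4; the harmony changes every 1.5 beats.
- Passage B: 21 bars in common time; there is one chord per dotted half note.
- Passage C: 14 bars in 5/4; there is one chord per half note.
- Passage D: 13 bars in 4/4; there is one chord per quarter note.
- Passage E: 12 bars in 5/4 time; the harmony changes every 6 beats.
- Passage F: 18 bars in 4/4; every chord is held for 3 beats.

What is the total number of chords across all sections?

157 chords

A: 6·2 = 12 beats, 12/1.5 = 8 chords.
B: 21·4 = 84 beats, 84/3 = 28 chords.
C: 14·5 = 70 beats, 70/2 = 35 chords.
D: 13·4 = 52 beats, 52/1 = 52 chords.
E: 12·5 = 60 beats, 60/6 = 10 chords.
F: 18·4 = 72 beats, 72/3 = 24 chords.
Total: 8 + 28 + 35 + 52 + 10 + 24 = 157.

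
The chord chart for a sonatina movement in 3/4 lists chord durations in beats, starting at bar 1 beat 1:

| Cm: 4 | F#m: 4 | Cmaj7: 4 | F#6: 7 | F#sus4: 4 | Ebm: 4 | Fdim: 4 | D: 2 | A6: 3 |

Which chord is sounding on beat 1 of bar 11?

Fdim

Beat 1 of bar 11 is beat (11−1)×3 + 1 = 31 overall.
Running totals: Cm ends at 4, F#m ends at 8, Cmaj7 ends at 12, F#6 ends at 19, F#sus4 ends at 23, Ebm ends at 27, Fdim ends at 31.
Beat 31 falls within Fdim.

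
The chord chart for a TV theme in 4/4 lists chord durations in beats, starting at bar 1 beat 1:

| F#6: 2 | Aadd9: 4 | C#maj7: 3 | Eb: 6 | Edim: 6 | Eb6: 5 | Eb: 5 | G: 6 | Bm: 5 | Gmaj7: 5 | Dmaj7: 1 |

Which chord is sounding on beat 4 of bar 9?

Beat 4 of bar 9 is beat (9−1)×4 + 4 = 36 overall.
Running totals: F#6 ends at 2, Aadd9 ends at 6, C#maj7 ends at 9, Eb ends at 15, Edim ends at 21, Eb6 ends at 26, Eb ends at 31, G ends at 37.
Beat 36 falls within G.

G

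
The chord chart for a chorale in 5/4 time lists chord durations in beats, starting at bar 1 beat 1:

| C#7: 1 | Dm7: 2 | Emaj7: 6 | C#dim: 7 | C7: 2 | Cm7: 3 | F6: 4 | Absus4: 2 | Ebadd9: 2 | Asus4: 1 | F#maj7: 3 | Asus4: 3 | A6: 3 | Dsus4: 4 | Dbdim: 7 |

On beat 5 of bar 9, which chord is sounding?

Beat 5 of bar 9 is beat (9−1)×5 + 5 = 45 overall.
Running totals: C#7 ends at 1, Dm7 ends at 3, Emaj7 ends at 9, C#dim ends at 16, C7 ends at 18, Cm7 ends at 21, F6 ends at 25, Absus4 ends at 27, Ebadd9 ends at 29, Asus4 ends at 30, F#maj7 ends at 33, Asus4 ends at 36, A6 ends at 39, Dsus4 ends at 43, Dbdim ends at 50.
Beat 45 falls within Dbdim.

Dbdim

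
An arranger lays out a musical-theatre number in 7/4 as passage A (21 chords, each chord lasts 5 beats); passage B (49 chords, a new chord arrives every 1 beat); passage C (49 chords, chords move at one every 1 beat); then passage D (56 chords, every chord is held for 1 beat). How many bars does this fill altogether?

A: 21 × 5 = 105 beats = 15 bars.
B: 49 × 1 = 49 beats = 7 bars.
C: 49 × 1 = 49 beats = 7 bars.
D: 56 × 1 = 56 beats = 8 bars.
Total: 15 + 7 + 7 + 8 = 37 bars.

37 bars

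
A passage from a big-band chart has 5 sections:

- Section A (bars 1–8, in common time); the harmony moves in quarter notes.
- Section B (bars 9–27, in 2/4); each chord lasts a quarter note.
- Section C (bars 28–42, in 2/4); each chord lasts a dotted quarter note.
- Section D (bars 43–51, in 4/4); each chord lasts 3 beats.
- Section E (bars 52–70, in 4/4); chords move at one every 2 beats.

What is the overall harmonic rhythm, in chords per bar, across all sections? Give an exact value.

A: 8 bars of 4 beats is 32 beats; at 1 beat each that's 32 chords.
B: 19 bars of 2 beats is 38 beats; at 1 beat each that's 38 chords.
C: 15 bars of 2 beats is 30 beats; at 1.5 beats each that's 20 chords.
D: 9 bars of 4 beats is 36 beats; at 3 beats each that's 12 chords.
E: 19 bars of 4 beats is 76 beats; at 2 beats each that's 38 chords.
Overall: 140 chords over 70 bars → 140/70 = 2 chords per bar.

2 chords per bar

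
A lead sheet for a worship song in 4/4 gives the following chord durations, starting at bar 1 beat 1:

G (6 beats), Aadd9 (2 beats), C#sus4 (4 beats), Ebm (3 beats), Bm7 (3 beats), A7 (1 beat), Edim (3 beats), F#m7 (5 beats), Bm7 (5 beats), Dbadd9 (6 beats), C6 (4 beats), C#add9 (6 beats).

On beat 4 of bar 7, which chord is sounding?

Bm7

Beat 4 of bar 7 is beat (7−1)×4 + 4 = 28 overall.
Running totals: G ends at 6, Aadd9 ends at 8, C#sus4 ends at 12, Ebm ends at 15, Bm7 ends at 18, A7 ends at 19, Edim ends at 22, F#m7 ends at 27, Bm7 ends at 32.
Beat 28 falls within Bm7.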